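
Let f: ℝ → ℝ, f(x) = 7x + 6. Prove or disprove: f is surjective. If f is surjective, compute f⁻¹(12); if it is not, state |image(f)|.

6/7

By definition, surjectivity means every element of the codomain has a preimage under f.
For any y ∈ ℝ, x = (y − 6)/7 satisfies f(x) = y.
Therefore f is surjective.
Since f is surjective, we compute f⁻¹(12) = (12 − 6)/7 = 6/7.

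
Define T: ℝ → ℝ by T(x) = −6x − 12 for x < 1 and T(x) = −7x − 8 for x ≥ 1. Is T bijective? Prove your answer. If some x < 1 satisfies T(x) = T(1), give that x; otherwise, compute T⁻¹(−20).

Both pieces are strictly decreasing (slopes −6 and −7), so each is injective on its own interval.
The left piece maps (−∞, 1) onto (−18, ∞); the right piece maps [1, ∞) onto (−∞, −15].
These images overlap. In particular T(1) = −15 (right piece), and solving −6x − 12 = −15 on the left piece gives x = 1/2 < 1.
So T(1/2) = T(1) with 1/2 ≠ 1, and T is not injective, hence not bijective. This x = 1/2 is the requested value below 1.

1/2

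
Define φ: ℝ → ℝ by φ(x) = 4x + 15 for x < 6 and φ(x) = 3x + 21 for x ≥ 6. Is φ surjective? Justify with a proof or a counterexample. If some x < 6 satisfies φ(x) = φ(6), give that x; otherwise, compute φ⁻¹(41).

Both pieces are strictly increasing (slopes 4 and 3), so each is injective on its own interval.
The left piece maps (−∞, 6) onto (−∞, 39); the right piece maps [6, ∞) onto [39, ∞).
These images together cover ℝ, so φ is surjective.
Because the two images are disjoint, no x < 6 has φ(x) = φ(6), so we compute φ⁻¹(41): 41 lies in [39, ∞), so solve 3x + 21 = 41: x = (41 − 21)/3 = 20/3.

20/3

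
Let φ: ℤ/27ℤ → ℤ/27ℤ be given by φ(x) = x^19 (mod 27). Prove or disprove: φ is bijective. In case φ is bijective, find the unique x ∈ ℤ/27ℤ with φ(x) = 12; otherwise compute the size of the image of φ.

φ(0) = 0^19 = 0.
φ(3): Repeated squaring mod 27: 3^1 ≡ 3, 3^2 ≡ 3² = 9, 3^4 ≡ 9² = 81 ≡ 0, 3^8 ≡ 0² = 0, 3^16 ≡ 0² = 0. Since 19 = 16 + 2 + 1, 3^19 ≡ 0·9·3: 0·9 = 0, then 0·3 = 0. So 3^19 ≡ 0 (mod 27).
So φ(0) = φ(3) = 0 while 0 ≠ 3, therefore φ is not injective, hence not bijective.
Since φ is not bijective, we determine |image(φ)|. Computing x^19 mod 27 for each x (by repeated squaring, reducing mod 27 at every step), the values φ(0), φ(1), …, φ(26) are: 0, 1, 2, 0, 4, 5, 0, 7, 8, 0, 10, 11, 0, 13, 14, 0, 16, 17, 0, 19, 20, 0, 22, 23, 0, 25, 26.
The distinct values are {0, 1, 2, 4, 5, 7, 8, 10, 11, 13, 14, 16, 17, 19, 20, 22, 23, 25, 26}; there are 19 of them.

19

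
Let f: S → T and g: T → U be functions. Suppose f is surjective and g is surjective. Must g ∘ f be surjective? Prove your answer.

Let c ∈ U. Since g is surjective, there is b ∈ T with g(b) = c. Since f is surjective, there is a ∈ S with f(a) = b.
Then (g ∘ f)(a) = g(b) = c. Therefore g ∘ f is surjective.

surjective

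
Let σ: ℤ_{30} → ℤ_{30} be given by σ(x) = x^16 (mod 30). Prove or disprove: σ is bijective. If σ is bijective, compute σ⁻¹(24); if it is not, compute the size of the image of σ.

σ(2): Repeated squaring mod 30: 2^1 ≡ 2, 2^2 ≡ 2² = 4, 2^4 ≡ 4² = 16, 2^8 ≡ 16² = 256 ≡ 16, 2^16 ≡ 16² = 256 ≡ 16. So 2^16 ≡ 16 (mod 30).
σ(4): Repeated squaring mod 30: 4^1 ≡ 4, 4^2 ≡ 4² = 16, 4^4 ≡ 16² = 256 ≡ 16, 4^8 ≡ 16² = 256 ≡ 16, 4^16 ≡ 16² = 256 ≡ 16. So 4^16 ≡ 16 (mod 30).
So σ(2) = σ(4) = 16 while 2 ≠ 4, thus σ is not injective, hence not bijective.
Since σ is not bijective, we determine |image(σ)|. Computing x^16 mod 30 for each x (by repeated squaring, reducing mod 30 at every step), the values σ(0), σ(1), …, σ(29) are: 0, 1, 16, 21, 16, 25, 6, 1, 16, 21, 10, 1, 6, 1, 16, 15, 16, 1, 6, 1, 10, 21, 16, 1, 6, 25, 16, 21, 16, 1.
The distinct values are {0, 1, 6, 10, 15, 16, 21, 25}; there are 8 of them.

8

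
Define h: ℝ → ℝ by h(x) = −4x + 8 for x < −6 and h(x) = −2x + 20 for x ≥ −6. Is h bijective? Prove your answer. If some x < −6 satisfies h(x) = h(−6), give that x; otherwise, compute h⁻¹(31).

-11/2

Both pieces are strictly decreasing (slopes −4 and −2), so each is injective on its own interval.
The left piece maps (−∞, −6) onto (32, ∞); the right piece maps [−6, ∞) onto (−∞, 32].
Since 32 = 32, the images partition ℝ: h is injective and surjective, hence bijective.
Because the two images are disjoint, no x < −6 has h(x) = h(−6), so we compute h⁻¹(31): 31 lies in (−∞, 32], so solve −2x + 20 = 31: x = (31 − 20)/(−2) = −11/2.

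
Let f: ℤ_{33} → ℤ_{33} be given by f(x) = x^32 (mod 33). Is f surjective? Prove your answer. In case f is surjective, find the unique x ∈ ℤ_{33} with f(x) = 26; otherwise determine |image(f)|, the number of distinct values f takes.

f(4): Repeated squaring mod 33: 4^1 ≡ 4, 4^2 ≡ 4² = 16, 4^4 ≡ 16² = 256 ≡ 25, 4^8 ≡ 25² = 625 ≡ 31, 4^16 ≡ 31² = 961 ≡ 4, 4^32 ≡ 4² = 16. So 4^32 ≡ 16 (mod 33).
f(7): Repeated squaring mod 33: 7^1 ≡ 7, 7^2 ≡ 7² = 49 ≡ 16, 7^4 ≡ 16² = 256 ≡ 25, 7^8 ≡ 25² = 625 ≡ 31, 7^16 ≡ 31² = 961 ≡ 4, 7^32 ≡ 4² = 16. So 7^32 ≡ 16 (mod 33).
So f(4) = f(7) = 16 while 4 ≠ 7, so f is not injective.
A non-injective map from the 33-element set ℤ_{33} to itself takes at most 32 distinct values, so it cannot be surjective. Therefore f is not surjective.
Since f is not surjective, we determine |image(f)|. Computing x^32 mod 33 for each x (by repeated squaring, reducing mod 33 at every step), the values f(0), f(1), …, f(32) are: 0, 1, 4, 9, 16, 25, 3, 16, 31, 15, 1, 22, 12, 4, 31, 27, 25, 25, 27, 31, 4, 12, 22, 1, 15, 31, 16, 3, 25, 16, 9, 4, 1.
The distinct values are {0, 1, 3, 4, 9, 12, 15, 16, 22, 25, 27, 31}; there are 12 of them.

12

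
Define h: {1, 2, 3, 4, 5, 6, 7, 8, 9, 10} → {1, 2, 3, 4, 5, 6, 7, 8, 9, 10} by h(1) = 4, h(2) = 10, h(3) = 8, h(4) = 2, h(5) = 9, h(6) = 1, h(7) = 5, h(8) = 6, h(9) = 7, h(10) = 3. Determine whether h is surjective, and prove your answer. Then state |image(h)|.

10

Every element of the codomain has a preimage: 1 = h(6), 2 = h(4), 3 = h(10), 4 = h(1), 5 = h(7), 6 = h(8), 7 = h(9), 8 = h(3), 9 = h(5), 10 = h(2).
Hence h is surjective.
The image of h is {1, 2, 3, 4, 5, 6, 7, 8, 9, 10}, which has 10 elements.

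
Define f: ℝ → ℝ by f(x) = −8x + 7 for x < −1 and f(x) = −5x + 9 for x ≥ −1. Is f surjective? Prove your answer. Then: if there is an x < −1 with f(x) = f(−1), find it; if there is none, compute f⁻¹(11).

Both pieces are strictly decreasing (slopes −8 and −5), so each is injective on its own interval.
The left piece maps (−∞, −1) onto (15, ∞); the right piece maps [−1, ∞) onto (−∞, 14].
The union (15, ∞) ∪ (−∞, 14] omits the interval between 15 and 14; in particular 15 has no preimage. So f is not surjective.
Because the two images are disjoint, no x < −1 has f(x) = f(−1), so we compute f⁻¹(11): 11 lies in (−∞, 14], so solve −5x + 9 = 11: x = (11 − 9)/(−5) = −2/5.

-2/5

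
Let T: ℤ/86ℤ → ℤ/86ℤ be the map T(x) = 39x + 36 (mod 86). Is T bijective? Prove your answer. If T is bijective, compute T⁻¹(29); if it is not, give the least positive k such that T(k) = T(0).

77

Suppose T(x_1) = T(x_2) in ℤ/86ℤ. Then 39x_1 + 36 ≡ 39x_2 + 36 (mod 86), therefore 39(x_1 − x_2) ≡ 0 (mod 86).
Since gcd(39, 86) = 1, 39 is invertible modulo 86, so x_1 − x_2 ≡ 0 (mod 86), i.e. x_1 = x_2.
We now compute 39⁻¹ mod 86 explicitly. Euclid's algorithm: 86 = 2·39 + 8, 39 = 4·8 + 7, 8 = 1·7 + 1; back-substituting gives 1 = 75·39 − 34·86, so 39⁻¹ ≡ 75 (mod 86).
Then y ↦ 75(y − 36) is a two-sided inverse to T, so every y ∈ ℤ/86ℤ has a preimage.
So T is bijective.
Since T is bijective, we compute T⁻¹(29): solve 39x + 36 ≡ 29 (mod 86), i.e. 39x ≡ 79 (mod 86).
Multiplying by 39⁻¹ = 75 gives x ≡ 75·79 = 5925 = 68·86 + 77 ≡ 77 (mod 86).
Check: T(77) = 39·77 + 36 = 3039 = 35·86 + 29 ≡ 29 (mod 86).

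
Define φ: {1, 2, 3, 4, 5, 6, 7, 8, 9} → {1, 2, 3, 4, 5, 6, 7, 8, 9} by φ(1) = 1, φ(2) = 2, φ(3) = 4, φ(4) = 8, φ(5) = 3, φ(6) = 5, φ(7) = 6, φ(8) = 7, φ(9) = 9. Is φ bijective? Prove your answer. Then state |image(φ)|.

The values 1, 2, 4, 8, 3, 5, 6, 7, 9 are a permutation of {1, 2, 3, 4, 5, 6, 7, 8, 9}: each element appears exactly once.
So φ is injective and surjective, hence bijective.
The image of φ is {1, 2, 3, 4, 5, 6, 7, 8, 9}, which has 9 elements.

9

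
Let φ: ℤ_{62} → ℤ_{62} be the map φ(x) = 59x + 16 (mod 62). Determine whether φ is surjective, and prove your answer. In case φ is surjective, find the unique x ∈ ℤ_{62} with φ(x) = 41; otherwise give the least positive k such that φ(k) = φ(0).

Since gcd(59, 62) = 1, 59 is invertible modulo 62. Euclid's algorithm: 62 = 1·59 + 3, 59 = 19·3 + 2, 3 = 1·2 + 1; back-substituting gives 1 = 41·59 − 39·62, so 59⁻¹ ≡ 41 (mod 62).
Then y ↦ 41(y − 16) is a two-sided inverse to φ, so every y ∈ ℤ_{62} has a preimage.
Therefore φ is surjective.
Since φ is surjective, we compute φ⁻¹(41): solve 59x + 16 ≡ 41 (mod 62), i.e. 59x ≡ 25 (mod 62).
Multiplying by 59⁻¹ = 41 gives x ≡ 41·25 = 1025 = 16·62 + 33 ≡ 33 (mod 62).
Check: φ(33) = 59·33 + 16 = 1963 = 31·62 + 41 ≡ 41 (mod 62).

33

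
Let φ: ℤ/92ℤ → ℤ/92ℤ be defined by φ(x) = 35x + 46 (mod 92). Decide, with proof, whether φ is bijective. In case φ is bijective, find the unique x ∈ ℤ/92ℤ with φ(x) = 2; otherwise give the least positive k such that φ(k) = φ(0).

Suppose φ(x_1) = φ(x_2) in ℤ/92ℤ. Then 35x_1 + 46 ≡ 35x_2 + 46 (mod 92), hence 35(x_1 − x_2) ≡ 0 (mod 92).
Since gcd(35, 92) = 1, 35 is invertible modulo 92, therefore x_1 − x_2 ≡ 0 (mod 92), i.e. x_1 = x_2.
We now compute 35⁻¹ mod 92 explicitly. Euclid's algorithm: 92 = 2·35 + 22, 35 = 1·22 + 13, 22 = 1·13 + 9, 13 = 1·9 + 4, 9 = 2·4 + 1; back-substituting gives 1 = 71·35 − 27·92, so 35⁻¹ ≡ 71 (mod 92).
Then y ↦ 71(y − 46) is a two-sided inverse to φ, so every y ∈ ℤ/92ℤ has a preimage.
Thus φ is bijective.
Since φ is bijective, we compute φ⁻¹(2): solve 35x + 46 ≡ 2 (mod 92), i.e. 35x ≡ 48 (mod 92).
Multiplying by 35⁻¹ = 71 gives x ≡ 71·48 = 3408 = 37·92 + 4 ≡ 4 (mod 92).
Check: φ(4) = 35·4 + 46 = 186 = 2·92 + 2 ≡ 2 (mod 92).

4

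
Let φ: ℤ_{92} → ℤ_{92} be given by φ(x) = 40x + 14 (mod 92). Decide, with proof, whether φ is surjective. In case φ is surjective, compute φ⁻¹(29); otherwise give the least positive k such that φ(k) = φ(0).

23

Since gcd(40, 92) = 4, we have 40x ≡ 0 (mod 4) for all x, so φ(x) ≡ 2 (mod 4).
But 0 ≢ 2 (mod 4), so 0 ∈ ℤ_{92} has no preimage. So φ is not surjective.
Since φ is not surjective, we find the least positive k with φ(k) = φ(0): this means 40k ≡ 0 (mod 92), i.e. 92 ∣ 40k. Since gcd(40, 92) = 4, dividing through by 4 this holds exactly when 23 ∣ 10k, and as gcd(10, 23) = 1, exactly when 23 ∣ k.
The smallest positive such k is 23.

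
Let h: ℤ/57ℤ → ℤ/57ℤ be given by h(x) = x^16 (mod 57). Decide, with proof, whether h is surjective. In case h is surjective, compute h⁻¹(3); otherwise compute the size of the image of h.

h(8): Repeated squaring mod 57: 8^1 ≡ 8, 8^2 ≡ 8² = 64 ≡ 7, 8^4 ≡ 7² = 49, 8^8 ≡ 49² = 2401 ≡ 7, 8^16 ≡ 7² = 49. So 8^16 ≡ 49 (mod 57).
h(11): Repeated squaring mod 57: 11^1 ≡ 11, 11^2 ≡ 11² = 121 ≡ 7, 11^4 ≡ 7² = 49, 11^8 ≡ 49² = 2401 ≡ 7, 11^16 ≡ 7² = 49. So 11^16 ≡ 49 (mod 57).
So h(8) = h(11) = 49 while 8 ≠ 11, hence h is not injective.
A non-injective map from the 57-element set ℤ/57ℤ to itself takes at most 56 distinct values, so it cannot be surjective. Thus h is not surjective.
Since h is not surjective, we determine |image(h)|. Computing x^16 mod 57 for each x (by repeated squaring, reducing mod 57 at every step), the values h(0), h(1), …, h(56) are: 0, 1, 43, 36, 25, 16, 9, 7, 49, 42, 4, 49, 45, 28, 16, 6, 55, 43, 39, 19, 1, 24, 55, 25, 54, 28, 7, 30, 4, 4, 30, 7, 28, 54, 25, 55, 24, 1, 19, 39, 43, 55, 6, 16, 28, 45, 49, 4, 42, 49, 7, 9, 16, 25, 36, 43, 1.
The distinct values are {0, 1, 4, 6, 7, 9, 16, 19, 24, 25, 28, 30, 36, 39, 42, 43, 45, 49, 54, 55}; there are 20 of them.

20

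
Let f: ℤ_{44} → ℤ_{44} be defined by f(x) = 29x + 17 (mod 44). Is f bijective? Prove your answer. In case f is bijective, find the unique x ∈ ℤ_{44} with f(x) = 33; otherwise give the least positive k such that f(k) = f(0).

By definition, f is injective when f(a) = f(b) forces a = b.
If f(a) = f(b), then 29a ≡ 29b (mod 44). Because gcd(29, 44) = 1, we may cancel 29 to get a ≡ b (mod 44).
We now compute 29⁻¹ mod 44 explicitly. Euclid's algorithm: 44 = 1·29 + 15, 29 = 1·15 + 14, 15 = 1·14 + 1; back-substituting gives 1 = 41·29 − 27·44, so 29⁻¹ ≡ 41 (mod 44).
Then y ↦ 41(y − 17) is a two-sided inverse to f, so every y ∈ ℤ_{44} has a preimage.
So f is bijective.
Since f is bijective, we find f⁻¹(33): we need 29x ≡ 33 − 17 ≡ 16 (mod 44). Using 29⁻¹ = 41: x ≡ 41·16 = 656 = 14·44 + 40, so x = 40.
Check: f(40) = 29·40 + 17 = 1177 = 26·44 + 33 ≡ 33 (mod 44).

40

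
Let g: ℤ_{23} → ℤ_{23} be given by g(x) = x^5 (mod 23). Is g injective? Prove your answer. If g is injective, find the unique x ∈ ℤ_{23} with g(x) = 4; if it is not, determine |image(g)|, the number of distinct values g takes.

Since 23 is prime, the nonzero elements of ℤ_{23} form a cyclic group of order 22.
As gcd(5, 22) = 1, raising to the 5th power is a bijection on this group: if s^5 ≡ t^5 then (st^{−1})^5 = 1, and the only element of order dividing gcd(5, 22) = 1 is 1, so s = t.
With g(0) = 0 this makes g injective on all of ℤ_{23}, hence bijective (finite equal-size domain and codomain). In particular g is injective.
Since g is injective, we find the preimage of 4. The inverse of x ↦ x^5 on (ℤ_{23})^× is x ↦ x^9, because 5·9 = 45 = 2·22 + 1 ≡ 1 (mod 22) and x^{22} = 1 for x ≠ 0 (Fermat). So g⁻¹(4) = 4^9 mod 23.
Repeated squaring mod 23: 4^1 ≡ 4, 4^2 ≡ 4² = 16, 4^4 ≡ 16² = 256 ≡ 3, 4^8 ≡ 3² = 9. Since 9 = 8 + 1, 4^9 ≡ 9·4: 9·4 = 36 ≡ 13. So 4^9 ≡ 13 (mod 23).
Hence g⁻¹(4) = 13.

13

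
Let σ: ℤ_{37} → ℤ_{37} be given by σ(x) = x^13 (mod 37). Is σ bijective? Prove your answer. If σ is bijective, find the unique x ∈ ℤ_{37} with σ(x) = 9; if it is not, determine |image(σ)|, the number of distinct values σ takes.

16

Since 37 is prime, the nonzero elements of ℤ_{37} form a cyclic group of order 36.
As gcd(13, 36) = 1, raising to the 13th power is a bijection on this group: if s^13 ≡ t^13 then (st^{−1})^13 = 1, and the only element of order dividing gcd(13, 36) = 1 is 1, so s = t.
With σ(0) = 0 this makes σ injective on all of ℤ_{37}, hence bijective (finite equal-size domain and codomain). In particular σ is bijective.
Since σ is bijective, we find the preimage of 9. The inverse of x ↦ x^13 on (ℤ_{37})^× is x ↦ x^25, because 13·25 = 325 = 9·36 + 1 ≡ 1 (mod 36) and x^{36} = 1 for x ≠ 0 (Fermat). So σ⁻¹(9) = 9^25 mod 37.
Repeated squaring mod 37: 9^1 ≡ 9, 9^2 ≡ 9² = 81 ≡ 7, 9^4 ≡ 7² = 49 ≡ 12, 9^8 ≡ 12² = 144 ≡ 33, 9^16 ≡ 33² = 1089 ≡ 16. Since 25 = 16 + 8 + 1, 9^25 ≡ 16·33·9: 16·33 = 528 ≡ 10, then 10·9 = 90 ≡ 16. So 9^25 ≡ 16 (mod 37).
Hence σ⁻¹(9) = 16.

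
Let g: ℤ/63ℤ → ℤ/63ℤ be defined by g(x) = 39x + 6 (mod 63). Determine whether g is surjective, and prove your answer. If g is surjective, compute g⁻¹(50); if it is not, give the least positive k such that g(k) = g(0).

Since gcd(39, 63) = 3, we have 39x ≡ 0 (mod 3) for all x, so g(x) ≡ 0 (mod 3).
But 1 ≢ 0 (mod 3), so 1 ∈ ℤ/63ℤ has no preimage. So g is not surjective.
Since g is not surjective, we find the least positive k with g(k) = g(0): this means 39k ≡ 0 (mod 63), i.e. 63 ∣ 39k. Since gcd(39, 63) = 3, dividing through by 3 this holds exactly when 21 ∣ 13k, and as gcd(13, 21) = 1, exactly when 21 ∣ k.
The smallest positive such k is 21.

21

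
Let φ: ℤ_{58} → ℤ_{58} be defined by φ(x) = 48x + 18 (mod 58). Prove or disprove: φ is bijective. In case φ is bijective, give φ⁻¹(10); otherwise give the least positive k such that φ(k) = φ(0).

29

Recall that injectivity means: for all u, v in the domain, φ(u) = φ(v) implies u = v.
We have gcd(48, 58) = 2 > 1. Taking u = 0 and v = 29: φ(0) = 18 and φ(29) = 48·29 + 18 = 1410 ≡ 18 (mod 58).
So φ(0) = φ(29) while 0 ≠ 29, thus φ is not injective, hence not bijective.
Since φ is not bijective, we find the least positive k with φ(k) = φ(0): this means 48k ≡ 0 (mod 58), i.e. 58 ∣ 48k. Since gcd(48, 58) = 2, dividing through by 2 this holds exactly when 29 ∣ 24k, and as gcd(24, 29) = 1, exactly when 29 ∣ k.
The smallest positive such k is 29.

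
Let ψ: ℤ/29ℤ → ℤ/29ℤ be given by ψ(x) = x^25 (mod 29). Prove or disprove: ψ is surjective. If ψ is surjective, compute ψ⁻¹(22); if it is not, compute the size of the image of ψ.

9

Since 29 is prime, the nonzero elements of ℤ/29ℤ form a cyclic group of order 28.
As gcd(25, 28) = 1, raising to the 25th power is a bijection on this group: if u^25 ≡ v^25 then (uv^{−1})^25 = 1, and the only element of order dividing gcd(25, 28) = 1 is 1, so u = v.
With ψ(0) = 0 this makes ψ injective on all of ℤ/29ℤ, hence bijective (finite equal-size domain and codomain). In particular ψ is surjective.
Since ψ is surjective, we find the preimage of 22. The inverse of x ↦ x^25 on (ℤ/29ℤ)^× is x ↦ x^9, because 25·9 = 225 = 8·28 + 1 ≡ 1 (mod 28) and x^{28} = 1 for x ≠ 0 (Fermat). So ψ⁻¹(22) = 22^9 mod 29.
Repeated squaring mod 29: 22^1 ≡ 22, 22^2 ≡ 22² = 484 ≡ 20, 22^4 ≡ 20² = 400 ≡ 23, 22^8 ≡ 23² = 529 ≡ 7. Since 9 = 8 + 1, 22^9 ≡ 7·22: 7·22 = 154 ≡ 9. So 22^9 ≡ 9 (mod 29).
Hence ψ⁻¹(22) = 9.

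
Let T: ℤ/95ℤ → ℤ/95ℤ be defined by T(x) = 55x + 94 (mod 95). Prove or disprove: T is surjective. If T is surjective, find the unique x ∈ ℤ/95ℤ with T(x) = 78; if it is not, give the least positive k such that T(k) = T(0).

Since gcd(55, 95) = 5, we have 55x ≡ 0 (mod 5) for all x, so T(x) ≡ 4 (mod 5).
But 0 ≢ 4 (mod 5), so 0 ∈ ℤ/95ℤ has no preimage. Thus T is not surjective.
Since T is not surjective, we find the least positive k with T(k) = T(0): this means 55k ≡ 0 (mod 95), i.e. 95 ∣ 55k. Since gcd(55, 95) = 5, dividing through by 5 this holds exactly when 19 ∣ 11k, and as gcd(11, 19) = 1, exactly when 19 ∣ k.
The smallest positive such k is 19.

19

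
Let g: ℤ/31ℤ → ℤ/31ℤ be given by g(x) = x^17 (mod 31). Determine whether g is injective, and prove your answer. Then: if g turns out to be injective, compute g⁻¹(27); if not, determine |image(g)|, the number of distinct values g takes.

29

Since 31 is prime, the nonzero elements of ℤ/31ℤ form a cyclic group of order 30.
As gcd(17, 30) = 1, raising to the 17th power is a bijection on this group: if s^17 ≡ t^17 then (st^{−1})^17 = 1, and the only element of order dividing gcd(17, 30) = 1 is 1, so s = t.
With g(0) = 0 this makes g injective on all of ℤ/31ℤ, hence bijective (finite equal-size domain and codomain). In particular g is injective.
Since g is injective, we find the preimage of 27. The inverse of x ↦ x^17 on (ℤ/31ℤ)^× is x ↦ x^23, because 17·23 = 391 = 13·30 + 1 ≡ 1 (mod 30) and x^{30} = 1 for x ≠ 0 (Fermat). So g⁻¹(27) = 27^23 mod 31.
Repeated squaring mod 31: 27^1 ≡ 27, 27^2 ≡ 27² = 729 ≡ 16, 27^4 ≡ 16² = 256 ≡ 8, 27^8 ≡ 8² = 64 ≡ 2, 27^16 ≡ 2² = 4. Since 23 = 16 + 4 + 2 + 1, 27^23 ≡ 4·8·16·27: 4·8 = 32 ≡ 1, then 1·16 = 16, then 16·27 = 432 ≡ 29. So 27^23 ≡ 29 (mod 31).
Hence g⁻¹(27) = 29.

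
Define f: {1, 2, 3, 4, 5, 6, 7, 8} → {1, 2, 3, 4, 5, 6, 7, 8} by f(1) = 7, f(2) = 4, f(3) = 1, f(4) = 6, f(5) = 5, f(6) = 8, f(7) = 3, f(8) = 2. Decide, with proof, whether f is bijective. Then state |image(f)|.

8

The values 7, 4, 1, 6, 5, 8, 3, 2 are a permutation of {1, 2, 3, 4, 5, 6, 7, 8}: each element appears exactly once.
So f is injective and surjective, hence bijective.
The image of f is {1, 2, 3, 4, 5, 6, 7, 8}, which has 8 elements.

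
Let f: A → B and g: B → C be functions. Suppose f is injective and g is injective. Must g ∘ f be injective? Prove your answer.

injective

Suppose (g ∘ f)(x_1) = (g ∘ f)(x_2), i.e. g(f(x_1)) = g(f(x_2)).
Since g is injective, f(x_1) = f(x_2). Since f is injective, x_1 = x_2. So g ∘ f is injective.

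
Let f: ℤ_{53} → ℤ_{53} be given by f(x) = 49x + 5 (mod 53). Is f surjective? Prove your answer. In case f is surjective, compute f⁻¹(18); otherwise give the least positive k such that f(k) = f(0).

Since gcd(49, 53) = 1, 49 is invertible modulo 53. Euclid's algorithm: 53 = 1·49 + 4, 49 = 12·4 + 1; back-substituting gives 1 = 13·49 − 12·53, so 49⁻¹ ≡ 13 (mod 53).
Then y ↦ 13(y − 5) is a two-sided inverse to f, so every y ∈ ℤ_{53} has a preimage.
Therefore f is surjective.
Since f is surjective, we find f⁻¹(18): we need 49x ≡ 18 − 5 ≡ 13 (mod 53). Using 49⁻¹ = 13: x ≡ 13·13 = 169 = 3·53 + 10, so x = 10.
Check: f(10) = 49·10 + 5 = 495 = 9·53 + 18 ≡ 18 (mod 53).

10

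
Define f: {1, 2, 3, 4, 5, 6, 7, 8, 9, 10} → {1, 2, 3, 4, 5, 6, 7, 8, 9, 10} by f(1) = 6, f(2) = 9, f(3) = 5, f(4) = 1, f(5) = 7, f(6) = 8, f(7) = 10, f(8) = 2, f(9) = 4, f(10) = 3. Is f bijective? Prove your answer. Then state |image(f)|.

10

The values 6, 9, 5, 1, 7, 8, 10, 2, 4, 3 are a permutation of {1, 2, 3, 4, 5, 6, 7, 8, 9, 10}: each element appears exactly once.
So f is injective and surjective, hence bijective.
The image of f is {1, 2, 3, 4, 5, 6, 7, 8, 9, 10}, which has 10 elements.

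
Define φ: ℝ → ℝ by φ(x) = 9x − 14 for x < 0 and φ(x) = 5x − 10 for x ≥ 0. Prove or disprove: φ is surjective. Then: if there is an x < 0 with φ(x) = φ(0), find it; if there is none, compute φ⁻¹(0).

Both pieces are strictly increasing (slopes 9 and 5), so each is injective on its own interval.
The left piece maps (−∞, 0) onto (−∞, −14); the right piece maps [0, ∞) onto [−10, ∞).
The union (−∞, −14) ∪ [−10, ∞) omits the interval between −14 and −10; in particular −14 has no preimage. So φ is not surjective.
Because the two images are disjoint, no x < 0 has φ(x) = φ(0), so we compute φ⁻¹(0): 0 lies in [−10, ∞), so solve 5x − 10 = 0: x = (0 + 10)/5 = 2.

2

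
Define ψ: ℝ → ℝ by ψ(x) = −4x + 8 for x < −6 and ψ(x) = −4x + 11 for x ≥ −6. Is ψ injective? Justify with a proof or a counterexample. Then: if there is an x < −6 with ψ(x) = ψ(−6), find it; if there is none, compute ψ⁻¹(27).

Both pieces are strictly decreasing (slopes −4 and −4), so each is injective on its own interval.
The left piece maps (−∞, −6) onto (32, ∞); the right piece maps [−6, ∞) onto (−∞, 35].
These images overlap. In particular ψ(−6) = 35 (right piece), and solving −4x + 8 = 35 on the left piece gives x = −27/4 < −6.
So ψ(−27/4) = ψ(−6) with −27/4 ≠ −6, and ψ is not injective. This x = −27/4 is the requested value below −6.

-27/4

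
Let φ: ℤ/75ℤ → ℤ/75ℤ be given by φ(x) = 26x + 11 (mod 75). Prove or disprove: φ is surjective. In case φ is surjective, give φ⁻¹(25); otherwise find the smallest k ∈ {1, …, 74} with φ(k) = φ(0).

64

Since gcd(26, 75) = 1, 26 is invertible modulo 75. Euclid's algorithm: 75 = 2·26 + 23, 26 = 1·23 + 3, 23 = 7·3 + 2, 3 = 1·2 + 1; back-substituting gives 1 = 26·26 − 9·75, so 26⁻¹ ≡ 26 (mod 75).
Then y ↦ 26(y − 11) is a two-sided inverse to φ, so every y ∈ ℤ/75ℤ has a preimage.
Therefore φ is surjective.
Since φ is surjective, we compute φ⁻¹(25): solve 26x + 11 ≡ 25 (mod 75), i.e. 26x ≡ 14 (mod 75).
Multiplying by 26⁻¹ = 26 gives x ≡ 26·14 = 364 = 4·75 + 64 ≡ 64 (mod 75).
Check: φ(64) = 26·64 + 11 = 1675 = 22·75 + 25 ≡ 25 (mod 75).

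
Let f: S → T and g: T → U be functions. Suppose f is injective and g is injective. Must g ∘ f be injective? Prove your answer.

Suppose (g ∘ f)(u) = (g ∘ f)(v), i.e. g(f(u)) = g(f(v)).
Since g is injective, f(u) = f(v). Since f is injective, u = v. Thus g ∘ f is injective.

injective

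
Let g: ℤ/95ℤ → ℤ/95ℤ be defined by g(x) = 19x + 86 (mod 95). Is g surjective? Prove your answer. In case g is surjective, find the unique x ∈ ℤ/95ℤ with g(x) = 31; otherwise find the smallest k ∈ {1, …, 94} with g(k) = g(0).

5

By definition, surjectivity means every element of the codomain has a preimage under g.
Since gcd(19, 95) = 19, we have 19x ≡ 0 (mod 19) for all x, so g(x) ≡ 10 (mod 19).
But 0 ≢ 10 (mod 19), so 0 ∈ ℤ/95ℤ has no preimage. Hence g is not surjective.
Since g is not surjective, we find the least positive k with g(k) = g(0): this means 19k ≡ 0 (mod 95), i.e. 95 ∣ 19k. Since gcd(19, 95) = 19, dividing through by 19 this holds exactly when 5 ∣ k.
The smallest positive such k is 5.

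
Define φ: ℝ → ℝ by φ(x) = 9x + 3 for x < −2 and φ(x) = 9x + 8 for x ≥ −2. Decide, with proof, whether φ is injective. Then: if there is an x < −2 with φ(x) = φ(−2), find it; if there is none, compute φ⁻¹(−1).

-1

Both pieces are strictly increasing (slopes 9 and 9), so each is injective on its own interval.
The left piece maps (−∞, −2) onto (−∞, −15); the right piece maps [−2, ∞) onto [−10, ∞).
These images are disjoint, so no value is attained by both pieces. Therefore φ is injective.
Because the two images are disjoint, no x < −2 has φ(x) = φ(−2), so we compute φ⁻¹(−1): −1 lies in [−10, ∞), so solve 9x + 8 = −1: x = (−1 − 8)/9 = −1.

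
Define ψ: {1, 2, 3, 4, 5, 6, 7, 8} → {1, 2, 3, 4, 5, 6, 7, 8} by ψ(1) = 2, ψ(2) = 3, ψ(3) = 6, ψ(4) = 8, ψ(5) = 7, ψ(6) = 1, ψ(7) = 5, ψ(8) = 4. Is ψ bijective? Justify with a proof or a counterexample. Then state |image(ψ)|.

The values 2, 3, 6, 8, 7, 1, 5, 4 are a permutation of {1, 2, 3, 4, 5, 6, 7, 8}: each element appears exactly once.
So ψ is injective and surjective, hence bijective.
The image of ψ is {1, 2, 3, 4, 5, 6, 7, 8}, which has 8 elements.

8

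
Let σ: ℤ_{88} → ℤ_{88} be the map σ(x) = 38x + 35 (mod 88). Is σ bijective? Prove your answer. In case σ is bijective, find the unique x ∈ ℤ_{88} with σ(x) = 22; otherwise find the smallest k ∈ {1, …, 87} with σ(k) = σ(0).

We have gcd(38, 88) = 2 > 1. Taking s = 0 and t = 44: σ(0) = 35 and σ(44) = 38·44 + 35 = 1707 ≡ 35 (mod 88).
So σ(0) = σ(44) while 0 ≠ 44, thus σ is not injective, hence not bijective.
Since σ is not bijective, we find the least positive k with σ(k) = σ(0): this means 38k ≡ 0 (mod 88), i.e. 88 ∣ 38k. Since gcd(38, 88) = 2, dividing through by 2 this holds exactly when 44 ∣ 19k, and as gcd(19, 44) = 1, exactly when 44 ∣ k.
The smallest positive such k is 44.

44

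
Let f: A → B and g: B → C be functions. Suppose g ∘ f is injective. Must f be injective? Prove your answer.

Suppose f(u) = f(v). Applying g: (g ∘ f)(u) = (g ∘ f)(v). Since g ∘ f is injective, u = v. Thus f is injective.

injective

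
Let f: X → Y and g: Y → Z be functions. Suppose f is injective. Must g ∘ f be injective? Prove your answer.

not injective

No. Take X = Y = Z = {0, 1}, f = identity (injective), and g(x) = 0 for every x.
Then (g ∘ f)(0) = 0 = (g ∘ f)(1) with 0 ≠ 1, so g ∘ f is not injective.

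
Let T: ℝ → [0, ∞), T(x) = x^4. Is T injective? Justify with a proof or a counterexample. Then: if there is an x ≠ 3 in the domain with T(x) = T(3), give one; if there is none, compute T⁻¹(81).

-3

T(3) = 81 = (−3)^4 = T(−3) (since 4 is even), with 3 ≠ −3. So T is not injective.
For the follow-up, such an x exists: taking x = −3 ∈ ℝ gives T(−3) = 81 = T(3) with −3 ≠ 3.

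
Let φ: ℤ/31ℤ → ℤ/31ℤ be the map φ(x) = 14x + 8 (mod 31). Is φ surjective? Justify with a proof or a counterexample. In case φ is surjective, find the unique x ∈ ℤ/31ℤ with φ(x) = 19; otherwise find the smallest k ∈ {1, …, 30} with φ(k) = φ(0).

Since gcd(14, 31) = 1, 14 is invertible modulo 31. Euclid's algorithm: 31 = 2·14 + 3, 14 = 4·3 + 2, 3 = 1·2 + 1; back-substituting gives 1 = 20·14 − 9·31, so 14⁻¹ ≡ 20 (mod 31).
Then y ↦ 20(y − 8) is a two-sided inverse to φ, so every y ∈ ℤ/31ℤ has a preimage.
Thus φ is surjective.
Since φ is surjective, we find φ⁻¹(19): we need 14x ≡ 19 − 8 ≡ 11 (mod 31). Using 14⁻¹ = 20: x ≡ 20·11 = 220 = 7·31 + 3, so x = 3.
Check: φ(3) = 14·3 + 8 = 50 = 1·31 + 19 ≡ 19 (mod 31).

3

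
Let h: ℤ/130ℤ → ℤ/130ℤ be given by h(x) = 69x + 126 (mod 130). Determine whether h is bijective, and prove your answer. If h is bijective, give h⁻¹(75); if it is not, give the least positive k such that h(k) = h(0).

Suppose h(s) = h(t) in ℤ/130ℤ. Then 69s + 126 ≡ 69t + 126 (mod 130), so 69(s − t) ≡ 0 (mod 130).
Since gcd(69, 130) = 1, 69 is invertible modulo 130, so s − t ≡ 0 (mod 130), i.e. s = t.
We now compute 69⁻¹ mod 130 explicitly. Euclid's algorithm: 130 = 1·69 + 61, 69 = 1·61 + 8, 61 = 7·8 + 5, 8 = 1·5 + 3, 5 = 1·3 + 2, 3 = 1·2 + 1; back-substituting gives 1 = 49·69 − 26·130, so 69⁻¹ ≡ 49 (mod 130).
For any y ∈ ℤ/130ℤ, x = 49(y − 126) mod 130 satisfies h(x) = 69·49(y − 126) + 126 ≡ y (since 69·49 ≡ 1 mod 130). So every y has a preimage.
So h is bijective.
Since h is bijective, we compute h⁻¹(75): solve 69x + 126 ≡ 75 (mod 130), i.e. 69x ≡ 79 (mod 130).
Multiplying by 69⁻¹ = 49 gives x ≡ 49·79 = 3871 = 29·130 + 101 ≡ 101 (mod 130).
Check: h(101) = 69·101 + 126 = 7095 = 54·130 + 75 ≡ 75 (mod 130).

101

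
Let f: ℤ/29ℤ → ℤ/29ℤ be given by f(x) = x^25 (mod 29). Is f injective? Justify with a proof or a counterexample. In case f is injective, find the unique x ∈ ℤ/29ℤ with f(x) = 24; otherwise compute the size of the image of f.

25

Since 29 is prime, the nonzero elements of ℤ/29ℤ form a cyclic group of order 28.
As gcd(25, 28) = 1, raising to the 25th power is a bijection on this group: if a^25 ≡ b^25 then (ab^{−1})^25 = 1, and the only element of order dividing gcd(25, 28) = 1 is 1, so a = b.
With f(0) = 0 this makes f injective on all of ℤ/29ℤ, hence bijective (finite equal-size domain and codomain). In particular f is injective.
Since f is injective, we find the preimage of 24. The inverse of x ↦ x^25 on (ℤ/29ℤ)^× is x ↦ x^9, because 25·9 = 225 = 8·28 + 1 ≡ 1 (mod 28) and x^{28} = 1 for x ≠ 0 (Fermat). So f⁻¹(24) = 24^9 mod 29.
Repeated squaring mod 29: 24^1 ≡ 24, 24^2 ≡ 24² = 576 ≡ 25, 24^4 ≡ 25² = 625 ≡ 16, 24^8 ≡ 16² = 256 ≡ 24. Since 9 = 8 + 1, 24^9 ≡ 24·24: 24·24 = 576 ≡ 25. So 24^9 ≡ 25 (mod 29).
Hence f⁻¹(24) = 25.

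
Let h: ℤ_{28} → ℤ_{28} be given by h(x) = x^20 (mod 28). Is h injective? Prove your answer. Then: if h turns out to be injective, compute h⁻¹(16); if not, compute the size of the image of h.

h(6): Repeated squaring mod 28: 6^1 ≡ 6, 6^2 ≡ 6² = 36 ≡ 8, 6^4 ≡ 8² = 64 ≡ 8, 6^8 ≡ 8² = 64 ≡ 8, 6^16 ≡ 8² = 64 ≡ 8. Since 20 = 16 + 4, 6^20 ≡ 8·8: 8·8 = 64 ≡ 8. So 6^20 ≡ 8 (mod 28).
h(8): Repeated squaring mod 28: 8^1 ≡ 8, 8^2 ≡ 8² = 64 ≡ 8, 8^4 ≡ 8² = 64 ≡ 8, 8^8 ≡ 8² = 64 ≡ 8, 8^16 ≡ 8² = 64 ≡ 8. Since 20 = 16 + 4, 8^20 ≡ 8·8: 8·8 = 64 ≡ 8. So 8^20 ≡ 8 (mod 28).
So h(6) = h(8) = 8 while 6 ≠ 8, so h is not injective.
Since h is not injective, we determine |image(h)|. Computing x^20 mod 28 for each x (by repeated squaring, reducing mod 28 at every step), the values h(0), h(1), …, h(27) are: 0, 1, 4, 9, 16, 25, 8, 21, 8, 25, 16, 9, 4, 1, 0, 1, 4, 9, 16, 25, 8, 21, 8, 25, 16, 9, 4, 1.
The distinct values are {0, 1, 4, 8, 9, 16, 21, 25}; there are 8 of them.

8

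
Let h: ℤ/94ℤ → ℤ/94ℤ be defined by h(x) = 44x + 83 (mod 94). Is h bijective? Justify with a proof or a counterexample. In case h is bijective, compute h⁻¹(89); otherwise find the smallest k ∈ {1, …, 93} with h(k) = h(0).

Recall that h is injective when h(x_1) = h(x_2) forces x_1 = x_2.
We have gcd(44, 94) = 2 > 1. Taking x_1 = 0 and x_2 = 47: h(0) = 83 and h(47) = 44·47 + 83 = 2151 ≡ 83 (mod 94).
So h(0) = h(47) while 0 ≠ 47, so h is not injective, hence not bijective.
Since h is not bijective, we find the least positive k with h(k) = h(0): this means 44k ≡ 0 (mod 94), i.e. 94 ∣ 44k. Since gcd(44, 94) = 2, dividing through by 2 this holds exactly when 47 ∣ 22k, and as gcd(22, 47) = 1, exactly when 47 ∣ k.
The smallest positive such k is 47.

47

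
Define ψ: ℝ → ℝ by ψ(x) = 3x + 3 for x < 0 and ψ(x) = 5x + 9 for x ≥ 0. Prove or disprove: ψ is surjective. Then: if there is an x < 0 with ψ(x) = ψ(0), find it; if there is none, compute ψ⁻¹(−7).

-10/3

Both pieces are strictly increasing (slopes 3 and 5), so each is injective on its own interval.
The left piece maps (−∞, 0) onto (−∞, 3); the right piece maps [0, ∞) onto [9, ∞).
The union (−∞, 3) ∪ [9, ∞) omits the interval between 3 and 9; in particular 3 has no preimage. So ψ is not surjective.
Because the two images are disjoint, no x < 0 has ψ(x) = ψ(0), so we compute ψ⁻¹(−7): −7 lies in (−∞, 3), so solve 3x + 3 = −7: x = (−7 − 3)/3 = −10/3.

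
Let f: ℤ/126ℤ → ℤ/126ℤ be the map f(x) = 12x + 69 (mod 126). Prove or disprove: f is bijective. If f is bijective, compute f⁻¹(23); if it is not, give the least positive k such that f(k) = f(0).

Recall: f is injective when f(u) = f(v) forces u = v.
We have gcd(12, 126) = 6 > 1. Taking u = 0 and v = 21: f(0) = 69 and f(21) = 12·21 + 69 = 321 ≡ 69 (mod 126).
So f(0) = f(21) while 0 ≠ 21, so f is not injective, hence not bijective.
Since f is not bijective, we find the least positive k with f(k) = f(0): this means 12k ≡ 0 (mod 126), i.e. 126 ∣ 12k. Since gcd(12, 126) = 6, dividing through by 6 this holds exactly when 21 ∣ 2k, and as gcd(2, 21) = 1, exactly when 21 ∣ k.
The smallest positive such k is 21.

21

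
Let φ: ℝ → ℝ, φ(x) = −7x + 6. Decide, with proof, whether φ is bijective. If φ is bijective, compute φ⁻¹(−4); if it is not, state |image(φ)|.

10/7

Recall: injectivity means: for all x_1, x_2 in the domain, φ(x_1) = φ(x_2) implies x_1 = x_2.
Suppose φ(x_1) = φ(x_2). Then −7x_1 + 6 = −7x_2 + 6, so −7x_1 = −7x_2, therefore x_1 = x_2.
For any y ∈ ℝ, x = (y − 6)/(−7) satisfies φ(x) = y.
So φ is bijective.
Since φ is bijective, we compute φ⁻¹(−4) = (−4 − 6)/(−7) = 10/7.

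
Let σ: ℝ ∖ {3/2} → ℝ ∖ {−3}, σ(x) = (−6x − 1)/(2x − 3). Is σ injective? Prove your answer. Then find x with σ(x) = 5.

Suppose σ(x_1) = σ(x_2). Cross-multiplying: (−6x_1 − 1)(2x_2 − 3) = (−6x_2 − 1)(2x_1 − 3).
Expanding both sides and cancelling the symmetric terms leaves 20·(x_1 − x_2) = 0. Since 20 ≠ 0, x_1 = x_2. So σ is injective.
Solving σ(x) = 5: cross-multiplying gives −6x − 1 = 5(2x − 3), which rearranges to −16x = −14, so x = 7/8.

7/8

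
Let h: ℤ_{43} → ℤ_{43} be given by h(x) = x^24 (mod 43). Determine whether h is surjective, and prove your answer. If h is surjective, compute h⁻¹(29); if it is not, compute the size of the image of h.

8

h(1) = 1^24 = 1.
h(6): Repeated squaring mod 43: 6^1 ≡ 6, 6^2 ≡ 6² = 36, 6^4 ≡ 36² = 1296 ≡ 6, 6^8 ≡ 6² = 36, 6^16 ≡ 36² = 1296 ≡ 6. Since 24 = 16 + 8, 6^24 ≡ 6·36: 6·36 = 216 ≡ 1. So 6^24 ≡ 1 (mod 43).
So h(1) = h(6) = 1 while 1 ≠ 6, therefore h is not injective.
A non-injective map from the 43-element set ℤ_{43} to itself takes at most 42 distinct values, so it cannot be surjective. Thus h is not surjective.
Since h is not surjective, we determine |image(h)|. Computing x^24 mod 43 for each x (by repeated squaring, reducing mod 43 at every step), the values h(0), h(1), …, h(42) are: 0, 1, 35, 16, 21, 4, 1, 1, 4, 41, 11, 41, 35, 4, 35, 21, 11, 11, 16, 21, 41, 16, 16, 41, 21, 16, 11, 11, 21, 35, 4, 35, 41, 11, 41, 4, 1, 1, 4, 21, 16, 35, 1.
The distinct values are {0, 1, 4, 11, 16, 21, 35, 41}; there are 8 of them.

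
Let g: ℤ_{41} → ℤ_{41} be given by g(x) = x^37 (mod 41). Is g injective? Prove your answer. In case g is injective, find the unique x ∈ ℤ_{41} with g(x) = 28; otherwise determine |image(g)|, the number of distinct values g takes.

30

Since 41 is prime, the nonzero elements of ℤ_{41} form a cyclic group of order 40.
As gcd(37, 40) = 1, raising to the 37th power is a bijection on this group: if s^37 ≡ t^37 then (st^{−1})^37 = 1, and the only element of order dividing gcd(37, 40) = 1 is 1, so s = t.
With g(0) = 0 this makes g injective on all of ℤ_{41}, hence bijective (finite equal-size domain and codomain). In particular g is injective.
Since g is injective, we find the preimage of 28. The inverse of x ↦ x^37 on (ℤ_{41})^× is x ↦ x^13, because 37·13 = 481 = 12·40 + 1 ≡ 1 (mod 40) and x^{40} = 1 for x ≠ 0 (Fermat). So g⁻¹(28) = 28^13 mod 41.
Repeated squaring mod 41: 28^1 ≡ 28, 28^2 ≡ 28² = 784 ≡ 5, 28^4 ≡ 5² = 25, 28^8 ≡ 25² = 625 ≡ 10. Since 13 = 8 + 4 + 1, 28^13 ≡ 10·25·28: 10·25 = 250 ≡ 4, then 4·28 = 112 ≡ 30. So 28^13 ≡ 30 (mod 41).
Hence g⁻¹(28) = 30.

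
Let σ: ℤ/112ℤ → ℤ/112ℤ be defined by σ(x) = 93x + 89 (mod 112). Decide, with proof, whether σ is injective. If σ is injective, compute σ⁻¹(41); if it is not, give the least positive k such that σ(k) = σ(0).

Suppose σ(u) = σ(v) in ℤ/112ℤ. Then 93u + 89 ≡ 93v + 89 (mod 112), hence 93(u − v) ≡ 0 (mod 112).
Since gcd(93, 112) = 1, 93 is invertible modulo 112, therefore u − v ≡ 0 (mod 112), i.e. u = v.
Therefore σ is injective.
We now compute 93⁻¹ mod 112 explicitly. Euclid's algorithm: 112 = 1·93 + 19, 93 = 4·19 + 17, 19 = 1·17 + 2, 17 = 8·2 + 1; back-substituting gives 1 = 53·93 − 44·112, so 93⁻¹ ≡ 53 (mod 112).
Since σ is injective, we find σ⁻¹(41): we need 93x ≡ 41 − 89 ≡ 64 (mod 112). Using 93⁻¹ = 53: x ≡ 53·64 = 3392 = 30·112 + 32, so x = 32.
Check: σ(32) = 93·32 + 89 = 3065 = 27·112 + 41 ≡ 41 (mod 112).

32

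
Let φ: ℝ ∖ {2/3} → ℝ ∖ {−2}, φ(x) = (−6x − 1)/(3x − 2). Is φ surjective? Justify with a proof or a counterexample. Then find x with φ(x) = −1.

-1

For any y ≠ −2, solving y(3x − 2) = −6x − 1 for x gives a well-defined x ≠ 2/3. So φ is surjective.
Solving φ(x) = −1: cross-multiplying gives −6x − 1 = −1(3x − 2), which rearranges to −3x = 3, so x = −1.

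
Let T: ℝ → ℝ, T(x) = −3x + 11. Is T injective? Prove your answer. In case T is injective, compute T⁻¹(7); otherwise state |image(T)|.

Suppose T(s) = T(t). Then −3s + 11 = −3t + 11, thus −3s = −3t, so s = t.
So T is injective.
Since T is injective, we compute T⁻¹(7) = (7 − 11)/(−3) = 4/3.

4/3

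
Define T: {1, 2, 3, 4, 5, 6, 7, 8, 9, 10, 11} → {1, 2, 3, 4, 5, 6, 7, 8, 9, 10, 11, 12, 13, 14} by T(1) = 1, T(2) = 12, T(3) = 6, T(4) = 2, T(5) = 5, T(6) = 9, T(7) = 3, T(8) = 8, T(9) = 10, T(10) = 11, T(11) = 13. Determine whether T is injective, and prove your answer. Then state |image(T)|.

The values T(1), …, T(11) are 1, 12, 6, 2, 5, 9, 3, 8, 10, 11, 13 — all distinct.
So T(s) = T(t) only when s = t, and T is injective.
The image of T is {1, 2, 3, 5, 6, 8, 9, 10, 11, 12, 13}, which has 11 elements.

11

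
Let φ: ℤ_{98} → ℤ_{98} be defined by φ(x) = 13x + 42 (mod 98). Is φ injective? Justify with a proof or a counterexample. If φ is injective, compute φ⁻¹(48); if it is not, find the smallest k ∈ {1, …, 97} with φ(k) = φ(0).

8

If φ(s) = φ(t), then 13s ≡ 13t (mod 98). Because gcd(13, 98) = 1, we may cancel 13 to get s ≡ t (mod 98).
Therefore φ is injective.
We now compute 13⁻¹ mod 98 explicitly. Euclid's algorithm: 98 = 7·13 + 7, 13 = 1·7 + 6, 7 = 1·6 + 1; back-substituting gives 1 = 83·13 − 11·98, so 13⁻¹ ≡ 83 (mod 98).
Since φ is injective, we compute φ⁻¹(48): solve 13x + 42 ≡ 48 (mod 98), i.e. 13x ≡ 6 (mod 98).
Multiplying by 13⁻¹ = 83 gives x ≡ 83·6 = 498 = 5·98 + 8 ≡ 8 (mod 98).
Check: φ(8) = 13·8 + 42 = 146 = 1·98 + 48 ≡ 48 (mod 98).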